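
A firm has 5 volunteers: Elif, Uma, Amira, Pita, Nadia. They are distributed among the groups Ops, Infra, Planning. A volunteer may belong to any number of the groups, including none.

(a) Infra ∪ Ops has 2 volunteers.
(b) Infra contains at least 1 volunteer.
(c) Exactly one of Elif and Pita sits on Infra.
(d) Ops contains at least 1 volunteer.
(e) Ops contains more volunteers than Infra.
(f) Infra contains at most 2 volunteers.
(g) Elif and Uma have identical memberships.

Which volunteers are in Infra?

Infra = {Pita}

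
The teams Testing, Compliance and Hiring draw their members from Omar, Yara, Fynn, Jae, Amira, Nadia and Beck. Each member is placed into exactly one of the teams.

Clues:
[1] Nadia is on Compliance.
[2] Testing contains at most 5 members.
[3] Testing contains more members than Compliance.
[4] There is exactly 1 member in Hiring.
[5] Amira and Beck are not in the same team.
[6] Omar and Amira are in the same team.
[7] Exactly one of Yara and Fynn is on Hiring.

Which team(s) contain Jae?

Jae: Testing

From (1): Nadia ∈ Compliance.
Suppose Jae ∉ Testing: no assignment then satisfies all the clues, so Jae ∈ Testing.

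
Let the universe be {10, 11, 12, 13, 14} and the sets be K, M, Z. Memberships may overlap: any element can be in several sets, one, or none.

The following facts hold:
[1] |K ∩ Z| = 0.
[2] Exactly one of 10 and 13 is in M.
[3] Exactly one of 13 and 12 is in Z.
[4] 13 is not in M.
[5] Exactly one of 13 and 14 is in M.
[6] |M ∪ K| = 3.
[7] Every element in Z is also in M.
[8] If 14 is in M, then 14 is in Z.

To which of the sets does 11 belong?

From (4): 13 ∉ M.
(2) (exactly one): 10 ∈ M.
(5) (exactly one): 14 ∈ M.
(7) contrapositive: 13 ∉ Z.
(8): 14 ∈ Z.
(3) (exactly one): 12 ∈ Z.
(7) with 12 ∈ Z: 12 ∈ M.
Suppose 11 ∈ K: no assignment then satisfies all the clues, so 11 ∉ K.

11: none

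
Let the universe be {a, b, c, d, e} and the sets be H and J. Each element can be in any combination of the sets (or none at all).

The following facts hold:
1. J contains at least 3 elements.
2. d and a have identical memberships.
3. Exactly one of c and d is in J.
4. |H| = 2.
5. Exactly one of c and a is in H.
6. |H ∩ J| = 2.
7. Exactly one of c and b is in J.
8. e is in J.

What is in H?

H = {a, d}

From (8): e ∈ J.
Suppose a ∉ H: no assignment then satisfies all the clues, so a ∈ H.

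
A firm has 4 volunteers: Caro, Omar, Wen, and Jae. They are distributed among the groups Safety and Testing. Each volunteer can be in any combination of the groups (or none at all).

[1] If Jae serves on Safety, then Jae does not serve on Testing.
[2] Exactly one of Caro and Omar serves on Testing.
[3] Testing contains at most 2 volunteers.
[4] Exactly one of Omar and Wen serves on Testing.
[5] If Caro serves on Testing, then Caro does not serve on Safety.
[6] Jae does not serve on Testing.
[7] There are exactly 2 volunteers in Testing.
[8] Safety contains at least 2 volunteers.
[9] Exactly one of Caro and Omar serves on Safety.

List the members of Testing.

Testing = {Caro, Wen}

From (6): Jae ∉ Testing.
Suppose Caro ∉ Testing: no assignment then satisfies all the clues, so Caro ∈ Testing.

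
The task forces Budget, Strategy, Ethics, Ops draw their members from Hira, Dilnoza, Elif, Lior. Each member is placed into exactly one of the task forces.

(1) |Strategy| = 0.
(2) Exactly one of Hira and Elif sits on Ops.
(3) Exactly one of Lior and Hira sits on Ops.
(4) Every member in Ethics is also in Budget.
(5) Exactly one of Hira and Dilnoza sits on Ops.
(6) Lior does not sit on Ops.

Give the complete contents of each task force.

Budget = {Dilnoza, Elif, Lior}; Strategy = {}; Ethics = {}; Ops = {Hira}

From (6): Lior ∉ Ops.
(1): Strategy already has 0, so the rest are out.
(3) (exactly one): Hira ∈ Ops.
(5) (exactly one): Dilnoza ∉ Ops.
(2) (exactly one): Elif ∉ Ops.
Suppose Dilnoza ∉ Budget: no assignment then satisfies all the clues, so Dilnoza ∈ Budget.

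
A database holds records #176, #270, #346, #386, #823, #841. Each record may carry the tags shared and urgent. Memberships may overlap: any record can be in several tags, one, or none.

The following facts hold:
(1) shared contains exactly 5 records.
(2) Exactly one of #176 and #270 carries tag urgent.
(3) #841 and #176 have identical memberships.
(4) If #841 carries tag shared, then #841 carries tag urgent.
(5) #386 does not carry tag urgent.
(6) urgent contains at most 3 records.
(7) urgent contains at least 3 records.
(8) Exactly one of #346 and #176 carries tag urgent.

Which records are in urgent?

From (5): #386 ∉ urgent.
Suppose #176 ∉ urgent: no assignment then satisfies all the clues, so #176 ∈ urgent.

urgent = {#176, #823, #841}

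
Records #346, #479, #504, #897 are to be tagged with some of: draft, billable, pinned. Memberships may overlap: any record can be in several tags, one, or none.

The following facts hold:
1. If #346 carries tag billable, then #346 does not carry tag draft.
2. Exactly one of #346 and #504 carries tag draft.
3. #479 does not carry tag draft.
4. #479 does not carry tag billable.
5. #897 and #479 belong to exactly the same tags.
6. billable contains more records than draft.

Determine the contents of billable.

From (3): #479 ∉ draft.
From (4): #479 ∉ billable.
(5): #897 matches #479: #897 ∉ draft.
(5): #897 matches #479: #897 ∉ billable.
Suppose #346 ∉ billable: no assignment then satisfies all the clues, so #346 ∈ billable.

billable = {#346, #504}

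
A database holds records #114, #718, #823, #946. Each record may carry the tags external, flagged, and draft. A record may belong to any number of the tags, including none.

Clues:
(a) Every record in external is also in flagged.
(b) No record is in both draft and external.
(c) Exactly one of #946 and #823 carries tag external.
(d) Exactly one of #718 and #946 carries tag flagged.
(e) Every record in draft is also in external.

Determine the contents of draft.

draft = {}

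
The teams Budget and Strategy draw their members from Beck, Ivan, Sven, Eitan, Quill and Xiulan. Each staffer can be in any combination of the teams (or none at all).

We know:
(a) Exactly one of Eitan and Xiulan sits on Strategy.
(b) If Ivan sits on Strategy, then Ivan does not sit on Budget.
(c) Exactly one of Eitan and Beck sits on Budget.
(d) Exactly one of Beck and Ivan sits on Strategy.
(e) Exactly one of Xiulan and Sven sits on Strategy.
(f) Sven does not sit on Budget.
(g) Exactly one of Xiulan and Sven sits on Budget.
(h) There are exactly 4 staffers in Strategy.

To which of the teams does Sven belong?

From (f): Sven ∉ Budget.
(g) (exactly one): Xiulan ∈ Budget.
Suppose Sven ∉ Strategy: no assignment then satisfies all the clues, so Sven ∈ Strategy.

Sven: Strategy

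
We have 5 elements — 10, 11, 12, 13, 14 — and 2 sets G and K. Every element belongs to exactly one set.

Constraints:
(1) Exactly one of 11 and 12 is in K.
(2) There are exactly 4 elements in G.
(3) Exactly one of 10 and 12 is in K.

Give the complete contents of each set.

G = {10, 11, 13, 14}; K = {12}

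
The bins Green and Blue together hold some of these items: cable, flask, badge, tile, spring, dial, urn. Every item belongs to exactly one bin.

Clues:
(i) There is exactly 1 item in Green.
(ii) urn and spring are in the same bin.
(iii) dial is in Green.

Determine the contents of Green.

From (iii): dial ∈ Green.
(i): Green already has 1, so the rest are out.
Only one bin left: cable ∈ Blue.
Only one bin left: flask ∈ Blue.
Only one bin left: badge ∈ Blue.
Only one bin left: tile ∈ Blue.
Only one bin left: spring ∈ Blue.
Only one bin left: urn ∈ Blue.

Green = {dial}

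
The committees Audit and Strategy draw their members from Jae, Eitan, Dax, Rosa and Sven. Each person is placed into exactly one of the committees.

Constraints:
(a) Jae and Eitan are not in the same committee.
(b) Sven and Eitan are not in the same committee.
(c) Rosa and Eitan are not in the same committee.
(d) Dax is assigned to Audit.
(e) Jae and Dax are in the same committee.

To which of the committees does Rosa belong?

From (d): Dax ∈ Audit.
(e): Jae matches Dax: Jae ∈ Audit.
(a): Eitan ∉ Audit.
Only one committee left: Eitan ∈ Strategy.
(b): Sven ∉ Strategy.
(c): Rosa ∉ Strategy.
Only one committee left: Rosa ∈ Audit.
Only one committee left: Sven ∈ Audit.

Rosa: Audit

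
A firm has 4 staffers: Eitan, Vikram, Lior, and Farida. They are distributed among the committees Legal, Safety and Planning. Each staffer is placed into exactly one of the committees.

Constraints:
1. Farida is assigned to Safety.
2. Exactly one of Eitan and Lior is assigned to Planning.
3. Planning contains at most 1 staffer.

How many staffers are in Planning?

1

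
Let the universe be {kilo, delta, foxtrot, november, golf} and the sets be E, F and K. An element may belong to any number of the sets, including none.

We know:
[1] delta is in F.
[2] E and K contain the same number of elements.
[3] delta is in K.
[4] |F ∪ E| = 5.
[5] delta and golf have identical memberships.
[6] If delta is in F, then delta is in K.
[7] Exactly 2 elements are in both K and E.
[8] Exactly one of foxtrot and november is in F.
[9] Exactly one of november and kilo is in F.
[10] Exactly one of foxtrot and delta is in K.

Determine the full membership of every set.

E = {delta, golf, november}; F = {delta, foxtrot, golf, kilo}; K = {delta, golf, kilo}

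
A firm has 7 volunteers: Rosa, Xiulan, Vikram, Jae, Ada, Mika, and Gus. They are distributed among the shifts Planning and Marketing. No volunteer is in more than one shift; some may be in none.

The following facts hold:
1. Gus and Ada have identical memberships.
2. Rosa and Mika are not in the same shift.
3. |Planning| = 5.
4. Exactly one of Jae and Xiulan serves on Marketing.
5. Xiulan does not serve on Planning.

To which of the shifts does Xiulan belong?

From (5): Xiulan ∉ Planning.
Suppose Xiulan ∉ Marketing: no assignment then satisfies all the clues, so Xiulan ∈ Marketing.

Xiulan: Marketing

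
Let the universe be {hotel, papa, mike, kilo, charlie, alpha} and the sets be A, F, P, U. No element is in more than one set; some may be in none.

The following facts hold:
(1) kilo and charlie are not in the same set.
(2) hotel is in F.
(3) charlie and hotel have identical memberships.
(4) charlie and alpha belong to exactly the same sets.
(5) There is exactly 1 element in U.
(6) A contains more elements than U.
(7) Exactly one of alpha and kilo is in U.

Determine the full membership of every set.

From (2): hotel ∈ F.
(3): charlie matches hotel: charlie ∉ A.
(3): charlie matches hotel: charlie ∈ F.
(4): alpha matches charlie: alpha ∉ A.
(4): alpha matches charlie: alpha ∈ F.
(7) (exactly one): kilo ∈ U.
(5): U already has 1, so the rest are out.
Suppose papa ∉ A: no assignment then satisfies all the clues, so papa ∈ A.

A = {mike, papa}; F = {alpha, charlie, hotel}; P = {}; U = {kilo}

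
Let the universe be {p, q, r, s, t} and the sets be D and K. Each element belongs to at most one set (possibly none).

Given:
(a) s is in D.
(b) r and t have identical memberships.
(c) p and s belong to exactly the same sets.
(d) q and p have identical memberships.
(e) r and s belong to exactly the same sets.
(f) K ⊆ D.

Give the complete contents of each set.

D = {p, q, r, s, t}; K = {}

From (a): s ∈ D.
(c): p matches s: p ∈ D.
(d): q matches p: q ∈ D.
(e): r matches s: r ∈ D.
(b): t matches r: t ∈ D.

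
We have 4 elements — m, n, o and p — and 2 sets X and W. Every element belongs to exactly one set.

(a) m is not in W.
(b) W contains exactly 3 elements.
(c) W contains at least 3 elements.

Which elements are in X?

From (a): m ∉ W.
(b): only 3 candidates remain for W, so all are in.
Only one set left: m ∈ X.

X = {m}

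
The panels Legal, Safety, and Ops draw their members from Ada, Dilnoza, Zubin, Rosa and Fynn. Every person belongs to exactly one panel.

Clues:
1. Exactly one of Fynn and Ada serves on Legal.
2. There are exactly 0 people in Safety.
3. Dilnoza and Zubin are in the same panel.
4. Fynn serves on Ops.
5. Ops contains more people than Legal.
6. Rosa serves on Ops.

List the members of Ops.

Ops = {Dilnoza, Fynn, Rosa, Zubin}

From (4): Fynn ∈ Ops.
From (6): Rosa ∈ Ops.
(1) (exactly one): Ada ∈ Legal.
(2): Safety already has 0, so the rest are out.
Suppose Dilnoza ∉ Ops: no assignment then satisfies all the clues, so Dilnoza ∈ Ops.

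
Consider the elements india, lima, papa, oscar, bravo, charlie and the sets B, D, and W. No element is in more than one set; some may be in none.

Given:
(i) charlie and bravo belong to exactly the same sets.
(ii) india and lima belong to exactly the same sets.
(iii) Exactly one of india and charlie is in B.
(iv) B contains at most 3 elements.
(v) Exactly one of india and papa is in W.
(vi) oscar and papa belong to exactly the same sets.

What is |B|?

2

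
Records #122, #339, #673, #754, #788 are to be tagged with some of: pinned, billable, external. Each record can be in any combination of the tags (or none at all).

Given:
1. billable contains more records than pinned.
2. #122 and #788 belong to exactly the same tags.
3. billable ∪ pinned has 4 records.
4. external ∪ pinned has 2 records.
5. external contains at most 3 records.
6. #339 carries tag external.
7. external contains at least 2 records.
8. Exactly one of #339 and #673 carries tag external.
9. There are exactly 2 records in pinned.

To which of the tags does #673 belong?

#673: none

From (6): #339 ∈ external.
(8) (exactly one): #673 ∉ external.
Suppose #673 ∈ pinned: no assignment then satisfies all the clues, so #673 ∉ pinned.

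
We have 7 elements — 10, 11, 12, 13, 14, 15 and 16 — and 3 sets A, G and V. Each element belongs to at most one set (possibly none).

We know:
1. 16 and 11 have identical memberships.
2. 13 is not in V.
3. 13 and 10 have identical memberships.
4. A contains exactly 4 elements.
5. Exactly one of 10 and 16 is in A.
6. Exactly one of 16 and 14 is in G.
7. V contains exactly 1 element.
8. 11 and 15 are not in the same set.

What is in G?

G = {11, 16}

From (2): 13 ∉ V.
(3): 10 matches 13: 10 ∉ V.
Suppose 10 ∈ G: no assignment then satisfies all the clues, so 10 ∉ G.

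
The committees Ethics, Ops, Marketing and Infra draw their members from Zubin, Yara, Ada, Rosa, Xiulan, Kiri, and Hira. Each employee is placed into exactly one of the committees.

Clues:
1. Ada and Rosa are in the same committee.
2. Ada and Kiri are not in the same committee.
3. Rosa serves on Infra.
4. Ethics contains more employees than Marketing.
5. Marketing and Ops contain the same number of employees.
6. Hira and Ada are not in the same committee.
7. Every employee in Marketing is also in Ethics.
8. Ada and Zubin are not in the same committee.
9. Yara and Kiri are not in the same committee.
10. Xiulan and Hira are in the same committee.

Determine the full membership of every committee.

Ethics = {Hira, Kiri, Xiulan, Zubin}; Ops = {}; Marketing = {}; Infra = {Ada, Rosa, Yara}

From (3): Rosa ∈ Infra.
(1): Ada matches Rosa: Ada ∉ Ethics.
(1): Ada matches Rosa: Ada ∉ Ops.
(1): Ada matches Rosa: Ada ∉ Marketing.
(1): Ada matches Rosa: Ada ∈ Infra.
(2): Kiri ∉ Infra.
(6): Hira ∉ Infra.
(8): Zubin ∉ Infra.
(10): Xiulan matches Hira: Xiulan ∉ Infra.
Suppose Zubin ∉ Ethics: no assignment then satisfies all the clues, so Zubin ∈ Ethics.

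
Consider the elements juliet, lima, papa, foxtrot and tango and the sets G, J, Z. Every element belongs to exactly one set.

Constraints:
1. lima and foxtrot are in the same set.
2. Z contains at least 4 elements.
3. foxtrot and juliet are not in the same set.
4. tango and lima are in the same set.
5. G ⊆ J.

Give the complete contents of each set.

G = {}; J = {juliet}; Z = {foxtrot, lima, papa, tango}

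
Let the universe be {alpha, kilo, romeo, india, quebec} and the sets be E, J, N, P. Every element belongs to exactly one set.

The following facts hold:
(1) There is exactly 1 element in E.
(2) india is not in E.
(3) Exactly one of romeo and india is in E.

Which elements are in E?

From (2): india ∉ E.
(3) (exactly one): romeo ∈ E.
(1): E already has 1, so the rest are out.

E = {romeo}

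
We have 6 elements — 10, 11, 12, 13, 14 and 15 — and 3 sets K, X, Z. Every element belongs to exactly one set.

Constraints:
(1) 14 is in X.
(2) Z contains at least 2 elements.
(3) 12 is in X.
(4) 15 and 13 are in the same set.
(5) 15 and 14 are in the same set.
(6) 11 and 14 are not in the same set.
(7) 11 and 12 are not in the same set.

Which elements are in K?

K = {}

From (1): 14 ∈ X.
From (3): 12 ∈ X.
(5): 15 matches 14: 15 ∉ K.
(5): 15 matches 14: 15 ∈ X.
(6): 11 ∉ X.
(4): 13 matches 15: 13 ∉ K.
(4): 13 matches 15: 13 ∈ X.
(2): only 2 candidates remain for Z, so all are in.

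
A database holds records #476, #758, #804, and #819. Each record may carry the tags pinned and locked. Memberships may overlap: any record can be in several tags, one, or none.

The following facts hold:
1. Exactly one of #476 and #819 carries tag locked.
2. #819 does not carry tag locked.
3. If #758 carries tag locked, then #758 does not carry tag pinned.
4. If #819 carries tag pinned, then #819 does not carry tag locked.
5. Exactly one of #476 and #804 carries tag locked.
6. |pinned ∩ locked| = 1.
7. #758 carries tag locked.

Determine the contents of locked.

From (2): #819 ∉ locked.
From (7): #758 ∈ locked.
(1) (exactly one): #476 ∈ locked.
(3): #758 ∉ pinned.
(5) (exactly one): #804 ∉ locked.

locked = {#476, #758}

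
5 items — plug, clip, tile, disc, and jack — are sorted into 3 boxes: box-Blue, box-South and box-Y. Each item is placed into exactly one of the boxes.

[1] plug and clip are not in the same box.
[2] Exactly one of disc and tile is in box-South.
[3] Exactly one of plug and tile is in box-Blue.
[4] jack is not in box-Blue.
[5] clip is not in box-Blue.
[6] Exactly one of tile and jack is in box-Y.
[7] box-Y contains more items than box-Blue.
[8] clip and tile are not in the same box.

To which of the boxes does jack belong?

jack: box-Y

From (4): jack ∉ box-Blue.
From (5): clip ∉ box-Blue.
Suppose jack ∈ box-South: no assignment then satisfies all the clues, so jack ∉ box-South.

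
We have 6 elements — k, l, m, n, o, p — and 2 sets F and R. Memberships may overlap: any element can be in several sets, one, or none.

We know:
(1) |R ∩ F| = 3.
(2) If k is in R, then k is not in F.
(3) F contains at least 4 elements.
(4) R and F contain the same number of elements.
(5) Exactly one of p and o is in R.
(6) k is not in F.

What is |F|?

4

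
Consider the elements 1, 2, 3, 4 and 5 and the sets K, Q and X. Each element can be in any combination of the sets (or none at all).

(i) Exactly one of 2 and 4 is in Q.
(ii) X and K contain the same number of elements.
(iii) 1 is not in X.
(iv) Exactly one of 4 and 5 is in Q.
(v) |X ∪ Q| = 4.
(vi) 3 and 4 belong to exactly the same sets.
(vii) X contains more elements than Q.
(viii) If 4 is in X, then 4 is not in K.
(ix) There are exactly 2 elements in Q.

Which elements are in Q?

Q = {2, 5}

From (iii): 1 ∉ X.
Suppose 1 ∈ Q: no assignment then satisfies all the clues, so 1 ∉ Q.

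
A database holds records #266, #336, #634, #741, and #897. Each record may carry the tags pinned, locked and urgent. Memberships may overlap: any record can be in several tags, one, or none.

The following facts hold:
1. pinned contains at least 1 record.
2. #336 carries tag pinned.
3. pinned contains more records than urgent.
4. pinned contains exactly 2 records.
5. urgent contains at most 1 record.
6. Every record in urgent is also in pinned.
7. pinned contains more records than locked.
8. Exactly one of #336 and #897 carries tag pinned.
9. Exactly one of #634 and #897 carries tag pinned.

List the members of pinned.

pinned = {#336, #634}

From (2): #336 ∈ pinned.
(8) (exactly one): #897 ∉ pinned.
(9) (exactly one): #634 ∈ pinned.
(4): pinned already has 2, so the rest are out.
(6) contrapositive: #266 ∉ urgent.
(6) contrapositive: #741 ∉ urgent.
(6) contrapositive: #897 ∉ urgent.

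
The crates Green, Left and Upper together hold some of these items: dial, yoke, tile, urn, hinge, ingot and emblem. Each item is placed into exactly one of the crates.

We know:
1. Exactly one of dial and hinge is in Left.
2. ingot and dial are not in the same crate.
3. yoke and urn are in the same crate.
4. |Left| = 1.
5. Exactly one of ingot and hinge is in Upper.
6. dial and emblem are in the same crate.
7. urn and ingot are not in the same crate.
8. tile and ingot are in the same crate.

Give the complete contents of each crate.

Green = {dial, emblem, urn, yoke}; Left = {hinge}; Upper = {ingot, tile}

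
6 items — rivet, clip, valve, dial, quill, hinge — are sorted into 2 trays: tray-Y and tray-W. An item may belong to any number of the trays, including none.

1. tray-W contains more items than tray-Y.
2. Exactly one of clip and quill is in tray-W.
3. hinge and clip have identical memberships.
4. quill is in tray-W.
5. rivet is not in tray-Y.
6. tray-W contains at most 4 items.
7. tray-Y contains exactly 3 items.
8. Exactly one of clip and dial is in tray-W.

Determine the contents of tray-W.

From (4): quill ∈ tray-W.
From (5): rivet ∉ tray-Y.
(2) (exactly one): clip ∉ tray-W.
(3): hinge matches clip: hinge ∉ tray-W.
(8) (exactly one): dial ∈ tray-W.
Suppose rivet ∉ tray-W: no assignment then satisfies all the clues, so rivet ∈ tray-W.

tray-W = {dial, quill, rivet, valve}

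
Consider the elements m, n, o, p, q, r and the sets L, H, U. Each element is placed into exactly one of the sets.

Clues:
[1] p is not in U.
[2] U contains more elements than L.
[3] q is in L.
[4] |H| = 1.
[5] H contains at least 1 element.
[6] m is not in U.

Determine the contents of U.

From (1): p ∉ U.
From (3): q ∈ L.
From (6): m ∉ U.
Suppose n ∉ U: no assignment then satisfies all the clues, so n ∈ U.

U = {n, o, r}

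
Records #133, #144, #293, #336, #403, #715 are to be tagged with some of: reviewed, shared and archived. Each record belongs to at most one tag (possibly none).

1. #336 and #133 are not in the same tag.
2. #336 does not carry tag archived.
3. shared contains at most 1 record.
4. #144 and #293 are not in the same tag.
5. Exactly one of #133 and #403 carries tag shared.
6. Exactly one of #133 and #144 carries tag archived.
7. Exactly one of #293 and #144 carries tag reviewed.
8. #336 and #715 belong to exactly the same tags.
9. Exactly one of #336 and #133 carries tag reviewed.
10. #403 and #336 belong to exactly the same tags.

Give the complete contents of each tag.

reviewed = {#293, #336, #403, #715}; shared = {#133}; archived = {#144}

From (2): #336 ∉ archived.
(8): #715 matches #336: #715 ∉ archived.
(10): #403 matches #336: #403 ∉ archived.
Suppose #133 ∈ reviewed: no assignment then satisfies all the clues, so #133 ∉ reviewed.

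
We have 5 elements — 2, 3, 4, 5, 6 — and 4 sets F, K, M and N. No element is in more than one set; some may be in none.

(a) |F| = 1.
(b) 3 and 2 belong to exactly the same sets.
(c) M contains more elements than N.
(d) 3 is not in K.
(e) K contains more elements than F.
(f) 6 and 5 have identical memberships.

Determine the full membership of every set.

F = {4}; K = {5, 6}; M = {2, 3}; N = {}

From (d): 3 ∉ K.
(b): 2 matches 3: 2 ∉ K.
Suppose 2 ∈ F: no assignment then satisfies all the clues, so 2 ∉ F.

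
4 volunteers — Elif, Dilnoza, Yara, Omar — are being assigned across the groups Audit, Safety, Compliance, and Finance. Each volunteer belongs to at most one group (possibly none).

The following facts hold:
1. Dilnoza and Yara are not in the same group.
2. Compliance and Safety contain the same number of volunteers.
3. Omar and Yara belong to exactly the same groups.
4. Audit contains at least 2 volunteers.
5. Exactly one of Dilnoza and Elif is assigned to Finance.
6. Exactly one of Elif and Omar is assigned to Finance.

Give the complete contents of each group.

Audit = {Omar, Yara}; Safety = {}; Compliance = {}; Finance = {Elif}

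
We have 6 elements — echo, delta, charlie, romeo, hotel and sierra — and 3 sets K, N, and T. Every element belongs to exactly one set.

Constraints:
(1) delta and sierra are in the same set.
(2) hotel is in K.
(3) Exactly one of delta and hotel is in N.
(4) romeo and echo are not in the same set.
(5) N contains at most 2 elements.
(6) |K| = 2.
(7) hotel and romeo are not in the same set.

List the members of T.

From (2): hotel ∈ K.
(3) (exactly one): delta ∈ N.
(7): romeo ∉ K.
(1): sierra matches delta: sierra ∉ K.
(1): sierra matches delta: sierra ∈ N.
(5): N already has 2, so the rest are out.
Only one set left: romeo ∈ T.
(4): echo ∉ T.
Only one set left: echo ∈ K.
(6): K already has 2, so the rest are out.
Only one set left: charlie ∈ T.

T = {charlie, romeo}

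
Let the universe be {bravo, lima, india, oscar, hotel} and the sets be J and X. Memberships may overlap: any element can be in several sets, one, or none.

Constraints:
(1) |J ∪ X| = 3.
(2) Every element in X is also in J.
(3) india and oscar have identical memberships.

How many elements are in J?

3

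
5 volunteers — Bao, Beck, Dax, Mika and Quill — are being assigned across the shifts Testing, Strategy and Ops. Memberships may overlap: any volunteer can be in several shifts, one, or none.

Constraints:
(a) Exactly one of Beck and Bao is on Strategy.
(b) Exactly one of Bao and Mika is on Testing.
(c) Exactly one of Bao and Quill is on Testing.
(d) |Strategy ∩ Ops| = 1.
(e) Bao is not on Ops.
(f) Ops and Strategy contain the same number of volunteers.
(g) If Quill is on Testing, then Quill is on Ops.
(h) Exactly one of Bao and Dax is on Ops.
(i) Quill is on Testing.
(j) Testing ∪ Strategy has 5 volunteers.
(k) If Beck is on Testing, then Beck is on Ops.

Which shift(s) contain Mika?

Mika: Strategy, Testing

From (e): Bao ∉ Ops.
From (i): Quill ∈ Testing.
(c) (exactly one): Bao ∉ Testing.
(g): Quill ∈ Ops.
(h) (exactly one): Dax ∈ Ops.
(b) (exactly one): Mika ∈ Testing.
Suppose Mika ∉ Strategy: no assignment then satisfies all the clues, so Mika ∈ Strategy.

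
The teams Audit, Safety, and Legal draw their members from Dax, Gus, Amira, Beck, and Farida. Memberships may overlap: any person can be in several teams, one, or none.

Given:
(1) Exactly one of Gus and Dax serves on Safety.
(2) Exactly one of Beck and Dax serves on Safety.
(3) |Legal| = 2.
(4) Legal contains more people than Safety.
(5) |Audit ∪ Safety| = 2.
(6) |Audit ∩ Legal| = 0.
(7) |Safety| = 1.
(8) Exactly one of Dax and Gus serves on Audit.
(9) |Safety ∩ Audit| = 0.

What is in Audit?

Audit = {Gus}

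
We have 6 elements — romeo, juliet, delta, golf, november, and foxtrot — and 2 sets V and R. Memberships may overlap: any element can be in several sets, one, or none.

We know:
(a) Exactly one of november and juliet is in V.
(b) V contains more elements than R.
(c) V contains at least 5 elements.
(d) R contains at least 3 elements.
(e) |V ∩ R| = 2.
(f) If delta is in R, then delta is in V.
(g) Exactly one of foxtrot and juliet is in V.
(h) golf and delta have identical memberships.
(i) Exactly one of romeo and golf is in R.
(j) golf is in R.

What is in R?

R = {delta, golf, juliet}

From (j): golf ∈ R.
(h): delta matches golf: delta ∈ R.
(i) (exactly one): romeo ∉ R.
(f): delta ∈ V.
(h): golf matches delta: golf ∈ V.
Suppose juliet ∉ R: no assignment then satisfies all the clues, so juliet ∈ R.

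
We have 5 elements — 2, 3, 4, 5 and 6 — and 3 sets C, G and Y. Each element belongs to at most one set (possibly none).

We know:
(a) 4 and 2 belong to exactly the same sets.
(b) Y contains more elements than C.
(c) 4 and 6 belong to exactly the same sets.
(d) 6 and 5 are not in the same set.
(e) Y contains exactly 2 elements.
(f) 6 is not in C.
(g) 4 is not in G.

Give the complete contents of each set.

C = {}; G = {}; Y = {3, 5}

From (f): 6 ∉ C.
From (g): 4 ∉ G.
(a): 2 matches 4: 2 ∉ G.
(c): 4 matches 6: 4 ∉ C.
(c): 6 matches 4: 6 ∉ G.
(a): 2 matches 4: 2 ∉ C.
Suppose 2 ∈ Y: no assignment then satisfies all the clues, so 2 ∉ Y.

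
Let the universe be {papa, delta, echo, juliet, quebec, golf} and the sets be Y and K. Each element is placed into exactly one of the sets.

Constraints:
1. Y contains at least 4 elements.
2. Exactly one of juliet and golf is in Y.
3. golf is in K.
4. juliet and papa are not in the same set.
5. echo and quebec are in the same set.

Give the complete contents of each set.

From (3): golf ∈ K.
(2) (exactly one): juliet ∈ Y.
(4): papa ∉ Y.
Only one set left: papa ∈ K.
(1): only 4 candidates remain for Y, so all are in.

Y = {delta, echo, juliet, quebec}; K = {golf, papa}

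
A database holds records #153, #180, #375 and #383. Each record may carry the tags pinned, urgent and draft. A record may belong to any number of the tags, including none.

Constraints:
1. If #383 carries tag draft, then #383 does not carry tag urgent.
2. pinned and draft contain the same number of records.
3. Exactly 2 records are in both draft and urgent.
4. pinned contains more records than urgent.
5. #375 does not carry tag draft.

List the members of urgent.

urgent = {#153, #180}

From (5): #375 ∉ draft.
Suppose #153 ∉ urgent: no assignment then satisfies all the clues, so #153 ∈ urgent.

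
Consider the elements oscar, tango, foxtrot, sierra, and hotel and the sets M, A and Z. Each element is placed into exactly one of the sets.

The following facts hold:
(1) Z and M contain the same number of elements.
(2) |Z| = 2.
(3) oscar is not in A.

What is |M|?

2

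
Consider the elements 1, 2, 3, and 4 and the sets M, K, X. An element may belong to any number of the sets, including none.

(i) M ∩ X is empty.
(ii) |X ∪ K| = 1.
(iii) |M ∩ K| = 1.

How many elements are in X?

0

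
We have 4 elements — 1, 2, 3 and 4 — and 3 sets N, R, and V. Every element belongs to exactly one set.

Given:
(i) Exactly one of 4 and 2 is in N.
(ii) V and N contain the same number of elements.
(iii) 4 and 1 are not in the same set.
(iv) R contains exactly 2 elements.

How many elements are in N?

1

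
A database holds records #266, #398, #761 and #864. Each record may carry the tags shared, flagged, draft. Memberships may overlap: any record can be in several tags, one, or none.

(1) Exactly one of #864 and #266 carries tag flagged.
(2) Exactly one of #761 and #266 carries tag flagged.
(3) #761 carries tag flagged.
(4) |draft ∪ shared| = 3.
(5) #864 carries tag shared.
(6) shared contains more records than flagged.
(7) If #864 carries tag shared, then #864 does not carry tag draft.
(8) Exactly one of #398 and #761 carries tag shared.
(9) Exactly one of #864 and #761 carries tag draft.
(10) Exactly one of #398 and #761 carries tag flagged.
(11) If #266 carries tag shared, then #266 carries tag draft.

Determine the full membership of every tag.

shared = {#266, #761, #864}; flagged = {#761, #864}; draft = {#266, #761}

From (3): #761 ∈ flagged.
From (5): #864 ∈ shared.
(2) (exactly one): #266 ∉ flagged.
(7): #864 ∉ draft.
(9) (exactly one): #761 ∈ draft.
(10) (exactly one): #398 ∉ flagged.
(1) (exactly one): #864 ∈ flagged.
Suppose #266 ∉ shared: no assignment then satisfies all the clues, so #266 ∈ shared.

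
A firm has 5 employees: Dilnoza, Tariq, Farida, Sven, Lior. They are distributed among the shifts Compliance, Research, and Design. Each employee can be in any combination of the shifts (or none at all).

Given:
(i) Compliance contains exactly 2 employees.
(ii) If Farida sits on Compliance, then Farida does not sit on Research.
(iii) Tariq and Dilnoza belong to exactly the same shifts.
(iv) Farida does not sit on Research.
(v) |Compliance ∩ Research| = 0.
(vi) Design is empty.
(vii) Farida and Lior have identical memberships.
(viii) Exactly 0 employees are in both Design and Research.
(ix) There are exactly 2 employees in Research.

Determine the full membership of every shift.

From (iv): Farida ∉ Research.
(vi): Design already has 0, so the rest are out.
(vii): Lior matches Farida: Lior ∉ Research.
Suppose Dilnoza ∈ Compliance: no assignment then satisfies all the clues, so Dilnoza ∉ Compliance.

Compliance = {Farida, Lior}; Research = {Dilnoza, Tariq}; Design = {}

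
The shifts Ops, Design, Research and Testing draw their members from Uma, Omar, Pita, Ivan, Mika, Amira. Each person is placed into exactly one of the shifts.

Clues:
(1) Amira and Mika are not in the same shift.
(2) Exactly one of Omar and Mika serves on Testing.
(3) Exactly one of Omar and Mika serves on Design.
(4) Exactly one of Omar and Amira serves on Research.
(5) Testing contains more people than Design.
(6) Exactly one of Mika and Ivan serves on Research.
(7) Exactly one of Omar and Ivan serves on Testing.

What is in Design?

Design = {Mika}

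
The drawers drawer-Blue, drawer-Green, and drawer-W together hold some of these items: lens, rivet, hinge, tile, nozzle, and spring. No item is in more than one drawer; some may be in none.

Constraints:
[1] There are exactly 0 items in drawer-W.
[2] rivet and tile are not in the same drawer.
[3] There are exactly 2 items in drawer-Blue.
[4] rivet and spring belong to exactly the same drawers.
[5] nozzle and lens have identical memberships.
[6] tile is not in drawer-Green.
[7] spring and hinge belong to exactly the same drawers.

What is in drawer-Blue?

drawer-Blue = {lens, nozzle}

From (6): tile ∉ drawer-Green.
(1): drawer-W already has 0, so the rest are out.
Suppose lens ∉ drawer-Blue: no assignment then satisfies all the clues, so lens ∈ drawer-Blue.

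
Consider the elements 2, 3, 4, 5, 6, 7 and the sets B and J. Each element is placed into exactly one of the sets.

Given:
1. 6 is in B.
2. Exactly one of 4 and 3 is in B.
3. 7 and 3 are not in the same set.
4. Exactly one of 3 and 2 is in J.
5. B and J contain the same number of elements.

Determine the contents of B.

B = {3, 5, 6}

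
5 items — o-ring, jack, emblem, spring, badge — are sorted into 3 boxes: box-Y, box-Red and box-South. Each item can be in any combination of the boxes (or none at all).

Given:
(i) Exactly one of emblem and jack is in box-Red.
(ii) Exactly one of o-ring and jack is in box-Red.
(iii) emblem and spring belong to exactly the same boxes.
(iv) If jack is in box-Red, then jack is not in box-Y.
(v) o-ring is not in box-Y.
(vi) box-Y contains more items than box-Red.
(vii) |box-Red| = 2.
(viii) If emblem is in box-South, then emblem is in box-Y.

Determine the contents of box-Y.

box-Y = {badge, emblem, spring}

From (v): o-ring ∉ box-Y.
Suppose jack ∈ box-Y: no assignment then satisfies all the clues, so jack ∉ box-Y.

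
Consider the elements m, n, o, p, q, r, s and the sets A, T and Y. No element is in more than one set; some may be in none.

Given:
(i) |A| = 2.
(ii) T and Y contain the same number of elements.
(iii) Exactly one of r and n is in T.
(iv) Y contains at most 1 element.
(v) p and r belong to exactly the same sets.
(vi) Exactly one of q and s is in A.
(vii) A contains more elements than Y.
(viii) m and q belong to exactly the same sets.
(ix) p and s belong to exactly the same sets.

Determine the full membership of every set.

A = {m, q}; T = {n}; Y = {o}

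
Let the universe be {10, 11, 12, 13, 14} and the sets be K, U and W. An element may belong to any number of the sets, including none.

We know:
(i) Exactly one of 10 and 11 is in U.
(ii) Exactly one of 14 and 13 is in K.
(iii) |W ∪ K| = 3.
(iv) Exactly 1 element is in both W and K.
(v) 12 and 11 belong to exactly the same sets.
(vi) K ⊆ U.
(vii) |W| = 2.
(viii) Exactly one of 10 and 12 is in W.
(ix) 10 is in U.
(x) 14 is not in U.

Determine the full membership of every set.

K = {10, 13}; U = {10, 13}; W = {10, 14}

From (ix): 10 ∈ U.
From (x): 14 ∉ U.
(i) (exactly one): 11 ∉ U.
(v): 12 matches 11: 12 ∉ U.
(vi) contrapositive: 11 ∉ K.
(vi) contrapositive: 12 ∉ K.
(vi) contrapositive: 14 ∉ K.
(ii) (exactly one): 13 ∈ K.
(vi) with 13 ∈ K: 13 ∈ U.
Suppose 10 ∉ K: no assignment then satisfies all the clues, so 10 ∈ K.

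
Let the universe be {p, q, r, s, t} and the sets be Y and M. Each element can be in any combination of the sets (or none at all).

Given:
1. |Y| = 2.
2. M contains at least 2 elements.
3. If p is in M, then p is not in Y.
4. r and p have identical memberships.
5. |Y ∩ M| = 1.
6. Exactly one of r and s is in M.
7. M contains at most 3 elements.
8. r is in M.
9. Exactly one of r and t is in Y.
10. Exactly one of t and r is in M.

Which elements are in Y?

From (8): r ∈ M.
(4): p matches r: p ∈ M.
(6) (exactly one): s ∉ M.
(10) (exactly one): t ∉ M.
(3): p ∉ Y.
(4): r matches p: r ∉ Y.
(9) (exactly one): t ∈ Y.
Suppose q ∉ Y: no assignment then satisfies all the clues, so q ∈ Y.

Y = {q, t}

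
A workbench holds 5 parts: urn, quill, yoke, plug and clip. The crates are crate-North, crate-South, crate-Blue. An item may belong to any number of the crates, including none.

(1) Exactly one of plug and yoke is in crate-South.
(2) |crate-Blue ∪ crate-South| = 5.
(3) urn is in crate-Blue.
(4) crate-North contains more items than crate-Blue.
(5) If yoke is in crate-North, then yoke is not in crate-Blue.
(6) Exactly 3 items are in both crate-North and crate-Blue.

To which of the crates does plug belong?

plug: crate-Blue, crate-North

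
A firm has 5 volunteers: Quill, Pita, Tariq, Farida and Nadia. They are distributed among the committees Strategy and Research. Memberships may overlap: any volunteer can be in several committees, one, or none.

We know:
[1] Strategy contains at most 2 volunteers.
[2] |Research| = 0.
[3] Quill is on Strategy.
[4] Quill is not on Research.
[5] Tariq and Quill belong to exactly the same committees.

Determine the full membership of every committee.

Strategy = {Quill, Tariq}; Research = {}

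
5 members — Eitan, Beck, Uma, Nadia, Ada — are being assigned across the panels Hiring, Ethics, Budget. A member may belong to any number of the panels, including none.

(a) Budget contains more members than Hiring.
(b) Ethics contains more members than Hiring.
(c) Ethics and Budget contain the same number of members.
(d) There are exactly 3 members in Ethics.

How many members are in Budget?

3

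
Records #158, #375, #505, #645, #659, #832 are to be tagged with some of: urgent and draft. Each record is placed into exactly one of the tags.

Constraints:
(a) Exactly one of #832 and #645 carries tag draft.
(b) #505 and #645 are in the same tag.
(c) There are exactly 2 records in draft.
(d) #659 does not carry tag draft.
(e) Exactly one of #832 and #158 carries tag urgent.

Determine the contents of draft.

draft = {#375, #832}

From (d): #659 ∉ draft.
Only one tag left: #659 ∈ urgent.
Suppose #158 ∈ draft: no assignment then satisfies all the clues, so #158 ∉ draft.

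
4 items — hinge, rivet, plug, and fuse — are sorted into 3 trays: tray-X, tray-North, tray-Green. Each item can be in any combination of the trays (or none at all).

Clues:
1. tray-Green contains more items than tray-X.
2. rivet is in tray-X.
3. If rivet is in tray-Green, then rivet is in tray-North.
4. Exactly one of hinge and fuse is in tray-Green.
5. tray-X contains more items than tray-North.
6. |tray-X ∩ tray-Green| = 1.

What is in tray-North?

From (2): rivet ∈ tray-X.
Suppose hinge ∈ tray-North: no assignment then satisfies all the clues, so hinge ∉ tray-North.

tray-North = {rivet}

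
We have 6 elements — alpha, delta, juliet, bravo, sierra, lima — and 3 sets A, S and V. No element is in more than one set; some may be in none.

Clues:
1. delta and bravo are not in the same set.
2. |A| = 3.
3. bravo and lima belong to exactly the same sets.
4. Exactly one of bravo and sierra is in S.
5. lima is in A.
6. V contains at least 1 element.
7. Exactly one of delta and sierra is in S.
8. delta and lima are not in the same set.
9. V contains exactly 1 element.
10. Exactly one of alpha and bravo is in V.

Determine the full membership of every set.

A = {bravo, juliet, lima}; S = {sierra}; V = {alpha}

From (5): lima ∈ A.
(3): bravo matches lima: bravo ∈ A.
(4) (exactly one): sierra ∈ S.
(7) (exactly one): delta ∉ S.
(8): delta ∉ A.
(10) (exactly one): alpha ∈ V.
(2): only 3 candidates remain for A, so all are in.
(9): V already has 1, so the rest are out.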